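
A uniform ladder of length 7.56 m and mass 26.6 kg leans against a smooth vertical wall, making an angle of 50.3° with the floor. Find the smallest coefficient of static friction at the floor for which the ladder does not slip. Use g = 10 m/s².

Sum moments about the foot of the ladder (the floor normal and friction both act there and drop out).
Ladder weight 26.6×10 = 266 N acts at 3.78 m along the ladder; its horizontal arm is 3.78·cos50.3° = 2.415 m → τ = 642.4 N·m clockwise.
Wall normal N acts horizontally at the top; its moment arm is the height L sinθ = 7.56·sin50.3° = 5.817 m, counterclockwise.
For rotational equilibrium, N × 5.817 = 642.4, so N = 110.4 N.
ΣFx = 0 ⇒ f = N_wall = 110.4 N. ΣFy = 0 ⇒ N_floor = 266 N.
μ_min = f / N_floor = 110.4 / 266 = 0.415.

μ_min ≈ 0.415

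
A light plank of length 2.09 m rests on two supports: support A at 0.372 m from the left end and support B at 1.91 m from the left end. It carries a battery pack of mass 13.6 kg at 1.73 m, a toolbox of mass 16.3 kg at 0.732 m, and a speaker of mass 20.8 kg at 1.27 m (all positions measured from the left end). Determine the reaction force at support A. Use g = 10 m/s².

R_A ≈ 227 N

About support B:
Battery pack: 13.6 × 10 = 136 N down at 1.73 m → arm 0.18 m, τ = 136 × 0.18 = 24.48 N·m counterclockwise.
Toolbox: 16.3 × 10 = 163 N down at 0.732 m → arm 1.178 m, τ = 163 × 1.178 = 192 N·m counterclockwise.
Speaker: 20.8 × 10 = 208 N down at 1.27 m → arm 0.64 m, τ = 208 × 0.64 = 133.1 N·m counterclockwise.
Net load moment about support B = 349.6 N·m counterclockwise.
Reaction R at support A is upward at 0.372 m, arm 1.538 m → moment R × 1.538 clockwise.
For rotational equilibrium, R × 1.538 = 349.6, so R = 227 N.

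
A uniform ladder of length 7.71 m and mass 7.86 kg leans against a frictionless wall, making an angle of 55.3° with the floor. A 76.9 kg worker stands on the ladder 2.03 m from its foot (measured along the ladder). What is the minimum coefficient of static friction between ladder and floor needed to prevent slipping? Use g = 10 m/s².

μ_min ≈ 0.198

Sum moments about the foot of the ladder (the floor normal and friction both act there and drop out).
Ladder weight 7.86×10 = 78.6 N acts at 3.855 m along the ladder; its horizontal arm is 3.855·cos55.3° = 2.195 m → τ = 172.5 N·m clockwise.
Worker: 76.9×10 = 769 N at 2.03 m → arm 1.156 m → τ = 889 N·m clockwise.
Wall normal N acts horizontally at the top; its moment arm is the height L sinθ = 7.71·sin55.3° = 6.339 m, counterclockwise.
Balancing moments: N × 6.339 = 1062, giving N = 167.5 N.
ΣFx = 0 ⇒ f = N_wall = 167.5 N. ΣFy = 0 ⇒ N_floor = 847.6 N.
μ_min = f / N_floor = 167.5 / 847.6 = 0.198.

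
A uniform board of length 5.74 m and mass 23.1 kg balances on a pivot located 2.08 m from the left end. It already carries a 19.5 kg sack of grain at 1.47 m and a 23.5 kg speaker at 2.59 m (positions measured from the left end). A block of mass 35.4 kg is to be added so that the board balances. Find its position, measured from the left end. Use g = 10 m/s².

x ≈ 1.56 m from the left end

Take moments about the pivot (at 2.08 m from the left end).
Beam weight: 23.1 × 10 = 231 N down at 2.87 m → arm 0.79 m, τ = 231 × 0.79 = 182.5 N·m clockwise.
Sack of grain: 19.5 × 10 = 195 N down at 1.47 m → arm 0.61 m, τ = 195 × 0.61 = 119 N·m counterclockwise.
Speaker: 23.5 × 10 = 235 N down at 2.59 m → arm 0.51 m, τ = 235 × 0.51 = 119.9 N·m clockwise.
Net moment of existing loads = 183.4 N·m clockwise.
The block weighs 35.4 × 10 = 354 N and must supply an equal counterclockwise moment, so its lever arm about the pivot is 183.4 / 354 = 0.518 m.
That puts it at 2.08 − 0.518 = 1.56 m from the left end.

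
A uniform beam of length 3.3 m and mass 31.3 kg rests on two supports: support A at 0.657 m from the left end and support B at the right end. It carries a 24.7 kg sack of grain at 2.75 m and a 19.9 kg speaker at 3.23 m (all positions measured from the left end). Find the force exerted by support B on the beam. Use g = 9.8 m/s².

Choose support A as the axis so its reaction then has zero moment arm.
Beam weight: 31.3 × 9.8 = 306.7 N down at 1.65 m → arm 0.993 m, τ = 306.7 × 0.993 = 304.6 N·m clockwise.
Sack of grain: 24.7 × 9.8 = 242.1 N down at 2.75 m → arm 2.093 m, τ = 242.1 × 2.093 = 506.7 N·m clockwise.
Speaker: 19.9 × 9.8 = 195 N down at 3.23 m → arm 2.573 m, τ = 195 × 2.573 = 501.7 N·m clockwise.
Net load moment about support A = 1313 N·m clockwise.
Reaction R at support B is upward at 3.3 m, arm 2.643 m → moment R × 2.643 counterclockwise.
For rotational equilibrium, R × 2.643 = 1313, so R = 497 N.

R_B ≈ 497 N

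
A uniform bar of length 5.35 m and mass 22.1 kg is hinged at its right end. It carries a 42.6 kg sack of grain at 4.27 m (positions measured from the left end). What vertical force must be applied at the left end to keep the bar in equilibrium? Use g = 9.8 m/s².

Choose the right end as the axis so the unknown pivot reaction has zero arm there.
Beam weight: 22.1 × 9.8 = 216.6 N down at 2.675 m → arm 2.675 m, τ = 216.6 × 2.675 = 579.4 N·m counterclockwise.
Sack of grain: 42.6 × 9.8 = 417.5 N down at 4.27 m → arm 1.08 m, τ = 417.5 × 1.08 = 450.9 N·m counterclockwise.
Net moment of the loads = 1030 N·m counterclockwise.
The upward force F acts at the left end, arm 5.35 m, giving F × 5.35 clockwise.
Balancing moments: F × 5.35 = 1030, giving F = 1030 / 5.35 = 193 N.

F ≈ 193 N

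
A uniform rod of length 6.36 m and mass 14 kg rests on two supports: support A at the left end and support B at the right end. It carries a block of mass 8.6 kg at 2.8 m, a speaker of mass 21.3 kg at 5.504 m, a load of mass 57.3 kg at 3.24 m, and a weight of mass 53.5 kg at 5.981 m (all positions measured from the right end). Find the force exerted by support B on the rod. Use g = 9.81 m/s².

R_B ≈ 451 N

Choose support A as the axis so its reaction then has zero moment arm.
Beam weight: 14 × 9.81 = 137.3 N down at 3.18 m → arm 3.18 m, τ = 137.3 × 3.18 = 436.6 N·m clockwise.
Block: 8.6 × 9.81 = 84.37 N down at 2.8 m → arm 3.56 m, τ = 84.37 × 3.56 = 300.4 N·m clockwise.
Speaker: 21.3 × 9.81 = 209 N down at 5.504 m → arm 0.856 m, τ = 209 × 0.856 = 178.9 N·m clockwise.
Load: 57.3 × 9.81 = 562.1 N down at 3.24 m → arm 3.12 m, τ = 562.1 × 3.12 = 1754 N·m clockwise.
Weight: 53.5 × 9.81 = 524.8 N down at 5.981 m → arm 0.379 m, τ = 524.8 × 0.379 = 198.9 N·m clockwise.
Net load moment about support A = 2869 N·m clockwise.
Reaction R at support B is upward at 0 m, arm 6.36 m → moment R × 6.36 counterclockwise.
For rotational equilibrium, R × 6.36 = 2869, so R = 451 N.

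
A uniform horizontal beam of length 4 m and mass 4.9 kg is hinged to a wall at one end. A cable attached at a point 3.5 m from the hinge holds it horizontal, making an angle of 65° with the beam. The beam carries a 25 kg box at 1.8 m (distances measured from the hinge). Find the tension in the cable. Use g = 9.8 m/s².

Taking torques about the hinge:
Beam weight: 4.9 × 9.8 = 48.02 N down at 2 m → arm 2 m, τ = 48.02 × 2 = 96.04 N·m clockwise.
Box: 25 × 9.8 = 245 N down at 1.8 m → arm 1.8 m, τ = 245 × 1.8 = 441 N·m clockwise.
Total clockwise load moment = 537 N·m.
The cable tension T acts at 3.5 m; only its component perpendicular to the beam, T sinθ, produces torque. sin 65° = 0.9063.
Στ = 0 ⇒ T × 3.5 × 0.9063 = 537 ⇒ T = 537 / 3.172 = 169 N.

T ≈ 169 N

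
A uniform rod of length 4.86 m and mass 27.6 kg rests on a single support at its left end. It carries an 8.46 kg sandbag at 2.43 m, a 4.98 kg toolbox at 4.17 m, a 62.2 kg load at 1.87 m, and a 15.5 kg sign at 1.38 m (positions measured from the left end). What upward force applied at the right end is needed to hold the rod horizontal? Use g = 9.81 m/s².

Take moments about the left end.
Beam weight: 27.6 × 9.81 = 270.8 N down at 2.43 m → arm 2.43 m, τ = 270.8 × 2.43 = 658 N·m clockwise.
Sandbag: 8.46 × 9.81 = 82.99 N down at 2.43 m → arm 2.43 m, τ = 82.99 × 2.43 = 201.7 N·m clockwise.
Toolbox: 4.98 × 9.81 = 48.85 N down at 4.17 m → arm 4.17 m, τ = 48.85 × 4.17 = 203.7 N·m clockwise.
Load: 62.2 × 9.81 = 610.2 N down at 1.87 m → arm 1.87 m, τ = 610.2 × 1.87 = 1141 N·m clockwise.
Sign: 15.5 × 9.81 = 152.1 N down at 1.38 m → arm 1.38 m, τ = 152.1 × 1.38 = 209.9 N·m clockwise.
Net moment of the loads = 2414 N·m clockwise.
The upward force F acts at the right end, arm 4.86 m, giving F × 4.86 counterclockwise.
Setting net torque to zero: F × 4.86 = 2414 → F = 2414 / 4.86 = 497 N.

F ≈ 497 N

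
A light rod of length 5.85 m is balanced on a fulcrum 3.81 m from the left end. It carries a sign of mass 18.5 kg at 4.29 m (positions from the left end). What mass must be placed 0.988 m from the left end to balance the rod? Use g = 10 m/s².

m ≈ 3.15 kg

Sum moments about the fulcrum (at 3.81 m from the left end) (the support reaction has zero arm there).
Sign: 18.5 × 10 = 185 N down at 4.29 m → arm 0.48 m, τ = 185 × 0.48 = 88.8 N·m clockwise.
Net moment of known loads = 88.8 N·m clockwise.
An unknown mass m at 0.988 m has arm 2.822 m; its moment is m·g·2.822 counterclockwise.
For rotational equilibrium, m × 10 × 2.822 = 88.8, so m = 88.8 / (10 × 2.822) = 3.15 kg.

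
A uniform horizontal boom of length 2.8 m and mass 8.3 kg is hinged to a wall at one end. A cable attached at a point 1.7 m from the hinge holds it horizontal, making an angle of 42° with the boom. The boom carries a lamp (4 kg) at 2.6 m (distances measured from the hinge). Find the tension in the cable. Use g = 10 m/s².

T ≈ 194 N

Take moments about the hinge.
Beam weight: 8.3 × 10 = 83 N down at 1.4 m → arm 1.4 m, τ = 83 × 1.4 = 116.2 N·m clockwise.
Lamp: 4 × 10 = 40 N down at 2.6 m → arm 2.6 m, τ = 40 × 2.6 = 104 N·m clockwise.
Total clockwise load moment = 220.2 N·m.
The cable tension T acts at 1.7 m; only its component perpendicular to the boom, T sinθ, produces torque. sin 42° = 0.6691.
Στ = 0 ⇒ T × 1.7 × 0.6691 = 220.2 ⇒ T = 220.2 / 1.137 = 194 N.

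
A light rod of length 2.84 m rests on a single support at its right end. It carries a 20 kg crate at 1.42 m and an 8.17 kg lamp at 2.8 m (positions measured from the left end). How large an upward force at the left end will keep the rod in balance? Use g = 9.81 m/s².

F ≈ 99.2 N

About the right end:
Crate: 20 × 9.81 = 196.2 N down at 1.42 m → arm 1.42 m, τ = 196.2 × 1.42 = 278.6 N·m counterclockwise.
Lamp: 8.17 × 9.81 = 80.15 N down at 2.8 m → arm 0.04 m, τ = 80.15 × 0.04 = 3.206 N·m counterclockwise.
Net moment of the loads = 281.8 N·m counterclockwise.
The upward force F acts at the left end, arm 2.84 m, giving F × 2.84 clockwise.
Setting net torque to zero: F × 2.84 = 281.8 → F = 281.8 / 2.84 = 99.2 N.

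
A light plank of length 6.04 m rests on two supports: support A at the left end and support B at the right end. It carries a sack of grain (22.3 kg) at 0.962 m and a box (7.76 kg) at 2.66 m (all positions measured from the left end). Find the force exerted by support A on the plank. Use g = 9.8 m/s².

R_A ≈ 226 N

About support B:
Sack of grain: 22.3 × 9.8 = 218.5 N down at 0.962 m → arm 5.078 m, τ = 218.5 × 5.078 = 1110 N·m counterclockwise.
Box: 7.76 × 9.8 = 76.05 N down at 2.66 m → arm 3.38 m, τ = 76.05 × 3.38 = 257 N·m counterclockwise.
Net load moment about support B = 1367 N·m counterclockwise.
Reaction R at support A is upward at 0 m, arm 6.04 m → moment R × 6.04 clockwise.
Setting net torque to zero: R × 6.04 = 1367 → R = 226 N.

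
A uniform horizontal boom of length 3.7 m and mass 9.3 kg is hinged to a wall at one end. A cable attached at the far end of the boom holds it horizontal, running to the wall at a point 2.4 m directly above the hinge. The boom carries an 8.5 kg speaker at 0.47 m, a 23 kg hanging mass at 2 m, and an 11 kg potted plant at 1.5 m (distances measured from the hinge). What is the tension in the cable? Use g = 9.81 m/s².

T ≈ 408 N

Choose the hinge as the axis so the unknown hinge reaction has zero arm there.
Beam weight: 9.3 × 9.81 = 91.23 N down at 1.85 m → arm 1.85 m, τ = 91.23 × 1.85 = 168.8 N·m clockwise.
Speaker: 8.5 × 9.81 = 83.39 N down at 0.47 m → arm 0.47 m, τ = 83.39 × 0.47 = 39.19 N·m clockwise.
Hanging mass: 23 × 9.81 = 225.6 N down at 2 m → arm 2 m, τ = 225.6 × 2 = 451.2 N·m clockwise.
Potted plant: 11 × 9.81 = 107.9 N down at 1.5 m → arm 1.5 m, τ = 107.9 × 1.5 = 161.9 N·m clockwise.
Total clockwise load moment = 821.1 N·m.
The cable tension T acts at 3.7 m; only its component perpendicular to the boom, T sinθ, produces torque. sinθ = h/√(h²+d²) = 2.4/√(2.4²+3.7²) = 0.5442.
Balancing moments: T × 3.7 × 0.5442 = 821.1, giving T = 821.1 / 2.014 = 408 N.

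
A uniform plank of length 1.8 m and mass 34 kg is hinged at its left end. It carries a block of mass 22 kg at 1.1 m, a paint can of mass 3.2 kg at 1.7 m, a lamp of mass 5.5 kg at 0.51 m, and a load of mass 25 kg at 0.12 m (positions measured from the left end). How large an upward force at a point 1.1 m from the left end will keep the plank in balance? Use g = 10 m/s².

Take moments about the left end.
Beam weight: 34 × 10 = 340 N down at 0.9 m → arm 0.9 m, τ = 340 × 0.9 = 306 N·m clockwise.
Block: 22 × 10 = 220 N down at 1.1 m → arm 1.1 m, τ = 220 × 1.1 = 242 N·m clockwise.
Paint can: 3.2 × 10 = 32 N down at 1.7 m → arm 1.7 m, τ = 32 × 1.7 = 54.4 N·m clockwise.
Lamp: 5.5 × 10 = 55 N down at 0.51 m → arm 0.51 m, τ = 55 × 0.51 = 28.05 N·m clockwise.
Load: 25 × 10 = 250 N down at 0.12 m → arm 0.12 m, τ = 250 × 0.12 = 30 N·m clockwise.
Net moment of the loads = 660.4 N·m clockwise.
The upward force F acts at a point 1.1 m from the left end, arm 1.1 m, giving F × 1.1 counterclockwise.
Balancing moments: F × 1.1 = 660.4, giving F = 660.4 / 1.1 = 600 N.

F ≈ 600 N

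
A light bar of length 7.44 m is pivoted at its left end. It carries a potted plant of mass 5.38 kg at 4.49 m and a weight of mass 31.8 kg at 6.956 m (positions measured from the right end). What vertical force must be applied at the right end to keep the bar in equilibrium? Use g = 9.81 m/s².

Sum moments about the left end (the unknown pivot reaction has zero arm there).
Potted plant: 5.38 × 9.81 = 52.78 N down at 4.49 m → arm 2.95 m, τ = 52.78 × 2.95 = 155.7 N·m clockwise.
Weight: 31.8 × 9.81 = 312 N down at 6.956 m → arm 0.484 m, τ = 312 × 0.484 = 151 N·m clockwise.
Net moment of the loads = 306.7 N·m clockwise.
The upward force F acts at the right end, arm 7.44 m, giving F × 7.44 counterclockwise.
Στ = 0 ⇒ F × 7.44 = 306.7 ⇒ F = 306.7 / 7.44 = 41.2 N.

F ≈ 41.2 N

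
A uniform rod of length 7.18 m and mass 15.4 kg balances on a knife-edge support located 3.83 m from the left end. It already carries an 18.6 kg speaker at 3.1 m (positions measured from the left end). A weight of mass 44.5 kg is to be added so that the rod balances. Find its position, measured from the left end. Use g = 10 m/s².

x ≈ 4.22 m from the left end

Take moments about the knife-edge support (at 3.83 m from the left end).
Beam weight: 15.4 × 10 = 154 N down at 3.59 m → arm 0.24 m, τ = 154 × 0.24 = 36.96 N·m counterclockwise.
Speaker: 18.6 × 10 = 186 N down at 3.1 m → arm 0.73 m, τ = 186 × 0.73 = 135.8 N·m counterclockwise.
Net moment of existing loads = 172.8 N·m counterclockwise.
The weight weighs 44.5 × 10 = 445 N and must supply an equal clockwise moment, so its lever arm about the knife-edge support is 172.8 / 445 = 0.388 m.
That puts it at 3.83 + 0.388 = 4.22 m from the left end.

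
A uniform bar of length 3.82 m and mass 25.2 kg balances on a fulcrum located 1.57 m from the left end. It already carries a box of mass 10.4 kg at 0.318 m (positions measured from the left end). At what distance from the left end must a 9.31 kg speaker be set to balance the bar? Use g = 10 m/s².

x ≈ 2.05 m from the left end

Taking torques about the fulcrum (at 1.57 m from the left end):
Beam weight: 25.2 × 10 = 252 N down at 1.91 m → arm 0.34 m, τ = 252 × 0.34 = 85.68 N·m clockwise.
Box: 10.4 × 10 = 104 N down at 0.318 m → arm 1.252 m, τ = 104 × 1.252 = 130.2 N·m counterclockwise.
Net moment of existing loads = 44.52 N·m counterclockwise.
The speaker weighs 9.31 × 10 = 93.1 N and must supply an equal clockwise moment, so its lever arm about the fulcrum is 44.52 / 93.1 = 0.478 m.
That puts it at 1.57 + 0.478 = 2.05 m from the left end.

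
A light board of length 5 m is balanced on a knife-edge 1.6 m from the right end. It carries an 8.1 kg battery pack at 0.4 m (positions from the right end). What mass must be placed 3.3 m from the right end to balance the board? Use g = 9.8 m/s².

About the knife-edge (at 1.6 m from the right end):
Battery pack: 8.1 × 9.8 = 79.38 N down at 0.4 m → arm 1.2 m, τ = 79.38 × 1.2 = 95.26 N·m clockwise.
Net moment of known loads = 95.26 N·m clockwise.
An unknown mass m at 3.3 m has arm 1.7 m; its moment is m·g·1.7 counterclockwise.
Στ = 0 ⇒ m × 9.8 × 1.7 = 95.26 ⇒ m = 95.26 / (9.8 × 1.7) = 5.72 kg.

m ≈ 5.72 kg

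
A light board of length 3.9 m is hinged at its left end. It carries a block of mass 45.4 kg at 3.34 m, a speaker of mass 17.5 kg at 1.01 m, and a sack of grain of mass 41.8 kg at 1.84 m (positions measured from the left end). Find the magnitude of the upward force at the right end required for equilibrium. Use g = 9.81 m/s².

F ≈ 619 N

Take moments about the left end.
Block: 45.4 × 9.81 = 445.4 N down at 3.34 m → arm 3.34 m, τ = 445.4 × 3.34 = 1488 N·m clockwise.
Speaker: 17.5 × 9.81 = 171.7 N down at 1.01 m → arm 1.01 m, τ = 171.7 × 1.01 = 173.4 N·m clockwise.
Sack of grain: 41.8 × 9.81 = 410.1 N down at 1.84 m → arm 1.84 m, τ = 410.1 × 1.84 = 754.6 N·m clockwise.
Net moment of the loads = 2416 N·m clockwise.
The upward force F acts at the right end, arm 3.9 m, giving F × 3.9 counterclockwise.
Setting net torque to zero: F × 3.9 = 2416 → F = 2416 / 3.9 = 619 N.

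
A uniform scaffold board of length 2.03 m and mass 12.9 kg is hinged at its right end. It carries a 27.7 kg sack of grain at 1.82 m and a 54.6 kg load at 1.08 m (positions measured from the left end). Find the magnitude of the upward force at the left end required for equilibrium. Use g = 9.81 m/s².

F ≈ 342 N

Take moments about the right end.
Beam weight: 12.9 × 9.81 = 126.5 N down at 1.015 m → arm 1.015 m, τ = 126.5 × 1.015 = 128.4 N·m counterclockwise.
Sack of grain: 27.7 × 9.81 = 271.7 N down at 1.82 m → arm 0.21 m, τ = 271.7 × 0.21 = 57.06 N·m counterclockwise.
Load: 54.6 × 9.81 = 535.6 N down at 1.08 m → arm 0.95 m, τ = 535.6 × 0.95 = 508.8 N·m counterclockwise.
Net moment of the loads = 694.3 N·m counterclockwise.
The upward force F acts at the left end, arm 2.03 m, giving F × 2.03 clockwise.
For rotational equilibrium, F × 2.03 = 694.3, so F = 694.3 / 2.03 = 342 N.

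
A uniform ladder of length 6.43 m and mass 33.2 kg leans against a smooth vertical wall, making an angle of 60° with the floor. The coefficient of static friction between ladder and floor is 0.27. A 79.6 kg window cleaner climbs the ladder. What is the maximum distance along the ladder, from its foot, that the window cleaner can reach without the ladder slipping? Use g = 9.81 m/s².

d ≈ 2.92 m

Take moments about the foot of the ladder.
Ladder weight 33.2×9.81 = 325.7 N acts at 3.215 m along the ladder; its horizontal arm is 3.215·cos60° = 1.608 m → τ = 523.7 N·m clockwise.
Window cleaner weight 79.6×9.81 = 780.9 N at distance d → arm d·cos60° → τ = 780.9·d·0.5 clockwise.
Wall normal N at the top has arm L sinθ = 5.569 m counterclockwise, so Στ = 0 gives N·5.569 = 523.7 + 390.4·d.
ΣFy = 0 ⇒ N_floor = 1107 N, so the maximum friction is μ_s·N_floor = 0.27×1107 = 298.9 N. ΣFx = 0 ⇒ N_wall = f, so at the slipping point N = 298.9 N.
Substituting: 298.9×5.569 = 523.7 + 390.4·d ⇒ d = (1665 − 523.7) / 390.4 = 2.92 m.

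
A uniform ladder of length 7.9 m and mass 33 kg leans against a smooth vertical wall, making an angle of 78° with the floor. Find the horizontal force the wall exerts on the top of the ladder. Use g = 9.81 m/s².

Sum moments about the foot of the ladder (the floor normal and friction both act there and drop out).
Ladder weight 33×9.81 = 323.7 N acts at 3.95 m along the ladder; its horizontal arm is 3.95·cos78° = 0.8213 m → τ = 265.9 N·m clockwise.
Wall normal N acts horizontally at the top; its moment arm is the height L sinθ = 7.9·sin78° = 7.727 m, counterclockwise.
Balancing moments: N × 7.727 = 265.9, giving N = 34.4 N.

N_wall ≈ 34.4 N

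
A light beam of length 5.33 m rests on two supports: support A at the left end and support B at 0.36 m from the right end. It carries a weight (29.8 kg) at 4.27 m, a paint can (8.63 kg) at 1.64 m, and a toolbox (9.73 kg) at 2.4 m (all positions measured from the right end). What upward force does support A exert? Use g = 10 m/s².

R_A ≈ 297 N

Taking torques about support B:
Weight: 29.8 × 10 = 298 N down at 4.27 m → arm 3.91 m, τ = 298 × 3.91 = 1165 N·m counterclockwise.
Paint can: 8.63 × 10 = 86.3 N down at 1.64 m → arm 1.28 m, τ = 86.3 × 1.28 = 110.5 N·m counterclockwise.
Toolbox: 9.73 × 10 = 97.3 N down at 2.4 m → arm 2.04 m, τ = 97.3 × 2.04 = 198.5 N·m counterclockwise.
Net load moment about support B = 1474 N·m counterclockwise.
Reaction R at support A is upward at 5.33 m, arm 4.97 m → moment R × 4.97 clockwise.
Setting net torque to zero: R × 4.97 = 1474 → R = 297 N.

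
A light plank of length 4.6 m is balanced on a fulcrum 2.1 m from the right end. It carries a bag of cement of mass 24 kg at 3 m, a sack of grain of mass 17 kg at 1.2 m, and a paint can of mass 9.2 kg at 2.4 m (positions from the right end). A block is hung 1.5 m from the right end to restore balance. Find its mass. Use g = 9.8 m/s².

m ≈ 15.1 kg

Sum moments about the fulcrum (at 2.1 m from the right end) (the support reaction has zero arm there).
Bag of cement: 24 × 9.8 = 235.2 N down at 3 m → arm 0.9 m, τ = 235.2 × 0.9 = 211.7 N·m counterclockwise.
Sack of grain: 17 × 9.8 = 166.6 N down at 1.2 m → arm 0.9 m, τ = 166.6 × 0.9 = 149.9 N·m clockwise.
Paint can: 9.2 × 9.8 = 90.16 N down at 2.4 m → arm 0.3 m, τ = 90.16 × 0.3 = 27.05 N·m counterclockwise.
Net moment of known loads = 88.85 N·m counterclockwise.
An unknown mass m at 1.5 m has arm 0.6 m; its moment is m·g·0.6 clockwise.
Setting net torque to zero: m × 9.8 × 0.6 = 88.85 → m = 88.85 / (9.8 × 0.6) = 15.1 kg.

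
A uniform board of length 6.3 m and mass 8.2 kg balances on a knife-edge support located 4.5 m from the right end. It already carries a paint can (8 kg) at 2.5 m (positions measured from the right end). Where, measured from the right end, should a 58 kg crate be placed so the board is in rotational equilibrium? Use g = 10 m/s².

About the knife-edge support (at 4.5 m from the right end):
Beam weight: 8.2 × 10 = 82 N down at 3.15 m → arm 1.35 m, τ = 82 × 1.35 = 110.7 N·m clockwise.
Paint can: 8 × 10 = 80 N down at 2.5 m → arm 2 m, τ = 80 × 2 = 160 N·m clockwise.
Net moment of existing loads = 270.7 N·m clockwise.
The crate weighs 58 × 10 = 580 N and must supply an equal counterclockwise moment, so its lever arm about the knife-edge support is 270.7 / 580 = 0.467 m.
That puts it at 4.5 + 0.467 = 4.97 m from the right end.

x ≈ 4.97 m from the right end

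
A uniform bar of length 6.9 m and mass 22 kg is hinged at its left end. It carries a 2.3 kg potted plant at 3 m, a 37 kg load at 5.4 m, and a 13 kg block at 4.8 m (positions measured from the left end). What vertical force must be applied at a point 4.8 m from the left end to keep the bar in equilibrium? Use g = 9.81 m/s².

Taking torques about the left end:
Beam weight: 22 × 9.81 = 215.8 N down at 3.45 m → arm 3.45 m, τ = 215.8 × 3.45 = 744.5 N·m clockwise.
Potted plant: 2.3 × 9.81 = 22.56 N down at 3 m → arm 3 m, τ = 22.56 × 3 = 67.68 N·m clockwise.
Load: 37 × 9.81 = 363 N down at 5.4 m → arm 5.4 m, τ = 363 × 5.4 = 1960 N·m clockwise.
Block: 13 × 9.81 = 127.5 N down at 4.8 m → arm 4.8 m, τ = 127.5 × 4.8 = 612 N·m clockwise.
Net moment of the loads = 3384 N·m clockwise.
The upward force F acts at a point 4.8 m from the left end, arm 4.8 m, giving F × 4.8 counterclockwise.
For rotational equilibrium, F × 4.8 = 3384, so F = 3384 / 4.8 = 705 N.

F ≈ 705 N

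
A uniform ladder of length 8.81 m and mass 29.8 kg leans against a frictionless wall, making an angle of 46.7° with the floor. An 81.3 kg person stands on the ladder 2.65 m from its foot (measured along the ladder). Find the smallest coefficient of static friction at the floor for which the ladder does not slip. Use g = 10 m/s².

Choose the foot of the ladder as the axis so the floor normal and friction both act there and drop out.
Ladder weight 29.8×10 = 298 N acts at 4.405 m along the ladder; its horizontal arm is 4.405·cos46.7° = 3.021 m → τ = 900.3 N·m clockwise.
Person: 81.3×10 = 813 N at 2.65 m → arm 1.817 m → τ = 1477 N·m clockwise.
Wall normal N acts horizontally at the top; its moment arm is the height L sinθ = 8.81·sin46.7° = 6.412 m, counterclockwise.
For rotational equilibrium, N × 6.412 = 2377, so N = 370.7 N.
ΣFx = 0 ⇒ f = N_wall = 370.7 N. ΣFy = 0 ⇒ N_floor = 1111 N.
μ_min = f / N_floor = 370.7 / 1111 = 0.334.

μ_min ≈ 0.334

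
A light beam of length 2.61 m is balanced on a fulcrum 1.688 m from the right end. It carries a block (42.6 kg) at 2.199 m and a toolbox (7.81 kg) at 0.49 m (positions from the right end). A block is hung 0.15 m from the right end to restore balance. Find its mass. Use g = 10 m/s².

m ≈ 8.07 kg

Choose the fulcrum (at 1.688 m from the right end) as the axis so the support reaction has zero arm there.
Block: 42.6 × 10 = 426 N down at 2.199 m → arm 0.511 m, τ = 426 × 0.511 = 217.7 N·m counterclockwise.
Toolbox: 7.81 × 10 = 78.1 N down at 0.49 m → arm 1.198 m, τ = 78.1 × 1.198 = 93.56 N·m clockwise.
Net moment of known loads = 124.1 N·m counterclockwise.
An unknown mass m at 0.15 m has arm 1.538 m; its moment is m·g·1.538 clockwise.
Στ = 0 ⇒ m × 10 × 1.538 = 124.1 ⇒ m = 124.1 / (10 × 1.538) = 8.07 kg.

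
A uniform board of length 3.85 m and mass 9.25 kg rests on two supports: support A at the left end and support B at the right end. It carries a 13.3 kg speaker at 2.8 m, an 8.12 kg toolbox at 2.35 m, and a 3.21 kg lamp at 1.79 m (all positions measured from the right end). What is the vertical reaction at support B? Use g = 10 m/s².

R_B ≈ 131 N

Sum moments about support A (its reaction then has zero moment arm).
Beam weight: 9.25 × 10 = 92.5 N down at 1.925 m → arm 1.925 m, τ = 92.5 × 1.925 = 178.1 N·m clockwise.
Speaker: 13.3 × 10 = 133 N down at 2.8 m → arm 1.05 m, τ = 133 × 1.05 = 139.7 N·m clockwise.
Toolbox: 8.12 × 10 = 81.2 N down at 2.35 m → arm 1.5 m, τ = 81.2 × 1.5 = 121.8 N·m clockwise.
Lamp: 3.21 × 10 = 32.1 N down at 1.79 m → arm 2.06 m, τ = 32.1 × 2.06 = 66.13 N·m clockwise.
Net load moment about support A = 505.7 N·m clockwise.
Reaction R at support B is upward at 0 m, arm 3.85 m → moment R × 3.85 counterclockwise.
Balancing moments: R × 3.85 = 505.7, giving R = 131 N.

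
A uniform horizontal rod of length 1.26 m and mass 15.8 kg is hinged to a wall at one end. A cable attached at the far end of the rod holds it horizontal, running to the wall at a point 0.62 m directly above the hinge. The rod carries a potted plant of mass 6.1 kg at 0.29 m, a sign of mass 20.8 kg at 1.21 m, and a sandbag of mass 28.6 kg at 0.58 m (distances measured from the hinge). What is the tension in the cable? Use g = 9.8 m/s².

Taking torques about the hinge:
Beam weight: 15.8 × 9.8 = 154.8 N down at 0.63 m → arm 0.63 m, τ = 154.8 × 0.63 = 97.52 N·m clockwise.
Potted plant: 6.1 × 9.8 = 59.78 N down at 0.29 m → arm 0.29 m, τ = 59.78 × 0.29 = 17.34 N·m clockwise.
Sign: 20.8 × 9.8 = 203.8 N down at 1.21 m → arm 1.21 m, τ = 203.8 × 1.21 = 246.6 N·m clockwise.
Sandbag: 28.6 × 9.8 = 280.3 N down at 0.58 m → arm 0.58 m, τ = 280.3 × 0.58 = 162.6 N·m clockwise.
Total clockwise load moment = 524.1 N·m.
The cable tension T acts at 1.26 m; only its component perpendicular to the rod, T sinθ, produces torque. sinθ = h/√(h²+d²) = 0.62/√(0.62²+1.26²) = 0.4415.
Balancing moments: T × 1.26 × 0.4415 = 524.1, giving T = 524.1 / 0.5563 = 942 N.

T ≈ 942 N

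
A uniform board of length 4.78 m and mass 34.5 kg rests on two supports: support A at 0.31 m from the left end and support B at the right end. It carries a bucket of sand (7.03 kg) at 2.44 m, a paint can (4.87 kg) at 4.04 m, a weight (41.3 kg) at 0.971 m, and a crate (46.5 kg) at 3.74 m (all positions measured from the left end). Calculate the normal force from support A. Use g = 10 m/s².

Choose support B as the axis so its reaction then has zero moment arm.
Beam weight: 34.5 × 10 = 345 N down at 2.39 m → arm 2.39 m, τ = 345 × 2.39 = 824.6 N·m counterclockwise.
Bucket of sand: 7.03 × 10 = 70.3 N down at 2.44 m → arm 2.34 m, τ = 70.3 × 2.34 = 164.5 N·m counterclockwise.
Paint can: 4.87 × 10 = 48.7 N down at 4.04 m → arm 0.74 m, τ = 48.7 × 0.74 = 36.04 N·m counterclockwise.
Weight: 41.3 × 10 = 413 N down at 0.971 m → arm 3.809 m, τ = 413 × 3.809 = 1573 N·m counterclockwise.
Crate: 46.5 × 10 = 465 N down at 3.74 m → arm 1.04 m, τ = 465 × 1.04 = 483.6 N·m counterclockwise.
Net load moment about support B = 3082 N·m counterclockwise.
Reaction R at support A is upward at 0.31 m, arm 4.47 m → moment R × 4.47 clockwise.
For rotational equilibrium, R × 4.47 = 3082, so R = 689 N.

R_A ≈ 689 N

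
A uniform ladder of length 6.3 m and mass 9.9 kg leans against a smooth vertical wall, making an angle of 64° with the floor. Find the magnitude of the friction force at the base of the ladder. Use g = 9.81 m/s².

f ≈ 23.7 N

Take moments about the foot of the ladder.
Ladder weight 9.9×9.81 = 97.12 N acts at 3.15 m along the ladder; its horizontal arm is 3.15·cos64° = 1.381 m → τ = 134.1 N·m clockwise.
Wall normal N acts horizontally at the top; its moment arm is the height L sinθ = 6.3·sin64° = 5.662 m, counterclockwise.
Setting net torque to zero: N × 5.662 = 134.1 → N = 23.7 N.
ΣFx = 0: friction at the foot balances the wall's push, so f = N_wall = 23.7 N.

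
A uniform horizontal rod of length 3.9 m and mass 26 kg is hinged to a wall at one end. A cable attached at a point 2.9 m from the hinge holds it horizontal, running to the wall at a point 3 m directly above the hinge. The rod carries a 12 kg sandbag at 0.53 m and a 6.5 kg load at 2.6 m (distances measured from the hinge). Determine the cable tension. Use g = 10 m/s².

Taking torques about the hinge:
Beam weight: 26 × 10 = 260 N down at 1.95 m → arm 1.95 m, τ = 260 × 1.95 = 507 N·m clockwise.
Sandbag: 12 × 10 = 120 N down at 0.53 m → arm 0.53 m, τ = 120 × 0.53 = 63.6 N·m clockwise.
Load: 6.5 × 10 = 65 N down at 2.6 m → arm 2.6 m, τ = 65 × 2.6 = 169 N·m clockwise.
Total clockwise load moment = 739.6 N·m.
The cable tension T acts at 2.9 m; only its component perpendicular to the rod, T sinθ, produces torque. sinθ = h/√(h²+d²) = 3/√(3²+2.9²) = 0.719.
Setting net torque to zero: T × 2.9 × 0.719 = 739.6 → T = 739.6 / 2.085 = 355 N.

T ≈ 355 N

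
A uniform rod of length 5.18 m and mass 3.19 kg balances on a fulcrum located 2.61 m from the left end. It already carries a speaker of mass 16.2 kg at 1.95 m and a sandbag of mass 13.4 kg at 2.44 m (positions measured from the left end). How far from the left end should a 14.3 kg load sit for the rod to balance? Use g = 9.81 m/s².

x ≈ 3.52 m from the left end

Take moments about the fulcrum (at 2.61 m from the left end).
Beam weight: 3.19 × 9.81 = 31.29 N down at 2.59 m → arm 0.02 m, τ = 31.29 × 0.02 = 0.6258 N·m counterclockwise.
Speaker: 16.2 × 9.81 = 158.9 N down at 1.95 m → arm 0.66 m, τ = 158.9 × 0.66 = 104.9 N·m counterclockwise.
Sandbag: 13.4 × 9.81 = 131.5 N down at 2.44 m → arm 0.17 m, τ = 131.5 × 0.17 = 22.36 N·m counterclockwise.
Net moment of existing loads = 127.9 N·m counterclockwise.
The load weighs 14.3 × 9.81 = 140.3 N and must supply an equal clockwise moment, so its lever arm about the fulcrum is 127.9 / 140.3 = 0.912 m.
That puts it at 2.61 + 0.912 = 3.52 m from the left end.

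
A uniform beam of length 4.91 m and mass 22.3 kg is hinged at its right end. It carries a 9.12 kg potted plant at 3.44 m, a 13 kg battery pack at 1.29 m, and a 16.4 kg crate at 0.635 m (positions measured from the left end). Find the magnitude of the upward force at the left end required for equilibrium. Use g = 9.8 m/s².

F ≈ 370 N

Taking torques about the right end:
Beam weight: 22.3 × 9.8 = 218.5 N down at 2.455 m → arm 2.455 m, τ = 218.5 × 2.455 = 536.4 N·m counterclockwise.
Potted plant: 9.12 × 9.8 = 89.38 N down at 3.44 m → arm 1.47 m, τ = 89.38 × 1.47 = 131.4 N·m counterclockwise.
Battery pack: 13 × 9.8 = 127.4 N down at 1.29 m → arm 3.62 m, τ = 127.4 × 3.62 = 461.2 N·m counterclockwise.
Crate: 16.4 × 9.8 = 160.7 N down at 0.635 m → arm 4.275 m, τ = 160.7 × 4.275 = 687 N·m counterclockwise.
Net moment of the loads = 1816 N·m counterclockwise.
The upward force F acts at the left end, arm 4.91 m, giving F × 4.91 clockwise.
Στ = 0 ⇒ F × 4.91 = 1816 ⇒ F = 1816 / 4.91 = 370 N.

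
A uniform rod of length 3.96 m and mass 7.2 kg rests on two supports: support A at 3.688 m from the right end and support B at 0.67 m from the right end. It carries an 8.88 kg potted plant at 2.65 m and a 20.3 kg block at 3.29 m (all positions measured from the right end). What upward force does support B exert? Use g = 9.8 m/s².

R_B ≈ 96.1 N

Taking torques about support A:
Beam weight: 7.2 × 9.8 = 70.56 N down at 1.98 m → arm 1.708 m, τ = 70.56 × 1.708 = 120.5 N·m clockwise.
Potted plant: 8.88 × 9.8 = 87.02 N down at 2.65 m → arm 1.038 m, τ = 87.02 × 1.038 = 90.33 N·m clockwise.
Block: 20.3 × 9.8 = 198.9 N down at 3.29 m → arm 0.398 m, τ = 198.9 × 0.398 = 79.16 N·m clockwise.
Net load moment about support A = 290 N·m clockwise.
Reaction R at support B is upward at 0.67 m, arm 3.018 m → moment R × 3.018 counterclockwise.
Στ = 0 ⇒ R × 3.018 = 290 ⇒ R = 96.1 N.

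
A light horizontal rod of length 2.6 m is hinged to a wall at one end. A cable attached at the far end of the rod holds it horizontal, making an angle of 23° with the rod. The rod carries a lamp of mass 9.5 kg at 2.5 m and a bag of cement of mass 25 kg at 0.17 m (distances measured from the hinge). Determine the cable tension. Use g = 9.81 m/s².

T ≈ 270 N

Take moments about the hinge.
Lamp: 9.5 × 9.81 = 93.2 N down at 2.5 m → arm 2.5 m, τ = 93.2 × 2.5 = 233 N·m clockwise.
Bag of cement: 25 × 9.81 = 245.2 N down at 0.17 m → arm 0.17 m, τ = 245.2 × 0.17 = 41.68 N·m clockwise.
Total clockwise load moment = 274.7 N·m.
The cable tension T acts at 2.6 m; only its component perpendicular to the rod, T sinθ, produces torque. sin 23° = 0.3907.
Setting net torque to zero: T × 2.6 × 0.3907 = 274.7 → T = 274.7 / 1.016 = 270 N.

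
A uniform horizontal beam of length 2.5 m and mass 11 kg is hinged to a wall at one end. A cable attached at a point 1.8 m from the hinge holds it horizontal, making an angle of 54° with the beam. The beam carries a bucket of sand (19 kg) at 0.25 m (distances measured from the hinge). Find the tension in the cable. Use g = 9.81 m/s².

T ≈ 125 N

Choose the hinge as the axis so the unknown hinge reaction has zero arm there.
Beam weight: 11 × 9.81 = 107.9 N down at 1.25 m → arm 1.25 m, τ = 107.9 × 1.25 = 134.9 N·m clockwise.
Bucket of sand: 19 × 9.81 = 186.4 N down at 0.25 m → arm 0.25 m, τ = 186.4 × 0.25 = 46.6 N·m clockwise.
Total clockwise load moment = 181.5 N·m.
The cable tension T acts at 1.8 m; only its component perpendicular to the beam, T sinθ, produces torque. sin 54° = 0.809.
Setting net torque to zero: T × 1.8 × 0.809 = 181.5 → T = 181.5 / 1.456 = 125 N.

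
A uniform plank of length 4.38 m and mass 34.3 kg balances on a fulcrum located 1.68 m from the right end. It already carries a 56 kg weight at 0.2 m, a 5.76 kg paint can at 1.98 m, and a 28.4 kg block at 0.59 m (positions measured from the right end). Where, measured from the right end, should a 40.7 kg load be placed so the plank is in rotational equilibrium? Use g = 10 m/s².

x ≈ 4 m from the right end

Sum moments about the fulcrum (at 1.68 m from the right end) (the support reaction has zero arm there).
Beam weight: 34.3 × 10 = 343 N down at 2.19 m → arm 0.51 m, τ = 343 × 0.51 = 174.9 N·m counterclockwise.
Weight: 56 × 10 = 560 N down at 0.2 m → arm 1.48 m, τ = 560 × 1.48 = 828.8 N·m clockwise.
Paint can: 5.76 × 10 = 57.6 N down at 1.98 m → arm 0.3 m, τ = 57.6 × 0.3 = 17.28 N·m counterclockwise.
Block: 28.4 × 10 = 284 N down at 0.59 m → arm 1.09 m, τ = 284 × 1.09 = 309.6 N·m clockwise.
Net moment of existing loads = 946.2 N·m clockwise.
The load weighs 40.7 × 10 = 407 N and must supply an equal counterclockwise moment, so its lever arm about the fulcrum is 946.2 / 407 = 2.32 m.
That puts it at 1.68 + 2.32 = 4 m from the right end.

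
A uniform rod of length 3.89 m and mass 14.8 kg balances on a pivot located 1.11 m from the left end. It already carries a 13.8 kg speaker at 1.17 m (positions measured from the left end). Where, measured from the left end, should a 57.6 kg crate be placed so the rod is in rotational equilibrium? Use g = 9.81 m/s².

Sum moments about the pivot (at 1.11 m from the left end) (the support reaction has zero arm there).
Beam weight: 14.8 × 9.81 = 145.2 N down at 1.945 m → arm 0.835 m, τ = 145.2 × 0.835 = 121.2 N·m clockwise.
Speaker: 13.8 × 9.81 = 135.4 N down at 1.17 m → arm 0.06 m, τ = 135.4 × 0.06 = 8.124 N·m clockwise.
Net moment of existing loads = 129.3 N·m clockwise.
The crate weighs 57.6 × 9.81 = 565.1 N and must supply an equal counterclockwise moment, so its lever arm about the pivot is 129.3 / 565.1 = 0.229 m.
That puts it at 1.11 − 0.229 = 0.881 m from the left end.

x ≈ 0.881 m from the left end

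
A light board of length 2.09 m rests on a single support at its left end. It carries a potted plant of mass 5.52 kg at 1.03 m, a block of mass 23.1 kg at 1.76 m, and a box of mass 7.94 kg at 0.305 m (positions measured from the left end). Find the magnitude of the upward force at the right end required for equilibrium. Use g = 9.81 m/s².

Choose the left end as the axis so the unknown pivot reaction has zero arm there.
Potted plant: 5.52 × 9.81 = 54.15 N down at 1.03 m → arm 1.03 m, τ = 54.15 × 1.03 = 55.77 N·m clockwise.
Block: 23.1 × 9.81 = 226.6 N down at 1.76 m → arm 1.76 m, τ = 226.6 × 1.76 = 398.8 N·m clockwise.
Box: 7.94 × 9.81 = 77.89 N down at 0.305 m → arm 0.305 m, τ = 77.89 × 0.305 = 23.76 N·m clockwise.
Net moment of the loads = 478.3 N·m clockwise.
The upward force F acts at the right end, arm 2.09 m, giving F × 2.09 counterclockwise.
Setting net torque to zero: F × 2.09 = 478.3 → F = 478.3 / 2.09 = 229 N.

F ≈ 229 N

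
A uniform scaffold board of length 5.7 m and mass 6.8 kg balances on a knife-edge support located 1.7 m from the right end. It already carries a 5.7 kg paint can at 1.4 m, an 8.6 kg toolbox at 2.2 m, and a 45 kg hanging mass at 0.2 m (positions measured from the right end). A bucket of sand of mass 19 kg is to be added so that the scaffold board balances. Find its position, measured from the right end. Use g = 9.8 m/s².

Sum moments about the knife-edge support (at 1.7 m from the right end) (the support reaction has zero arm there).
Beam weight: 6.8 × 9.8 = 66.64 N down at 2.85 m → arm 1.15 m, τ = 66.64 × 1.15 = 76.64 N·m counterclockwise.
Paint can: 5.7 × 9.8 = 55.86 N down at 1.4 m → arm 0.3 m, τ = 55.86 × 0.3 = 16.76 N·m clockwise.
Toolbox: 8.6 × 9.8 = 84.28 N down at 2.2 m → arm 0.5 m, τ = 84.28 × 0.5 = 42.14 N·m counterclockwise.
Hanging mass: 45 × 9.8 = 441 N down at 0.2 m → arm 1.5 m, τ = 441 × 1.5 = 661.5 N·m clockwise.
Net moment of existing loads = 559.5 N·m clockwise.
The bucket of sand weighs 19 × 9.8 = 186.2 N and must supply an equal counterclockwise moment, so its lever arm about the knife-edge support is 559.5 / 186.2 = 3 m.
That puts it at 1.7 + 3 = 4.7 m from the right end.

x ≈ 4.7 m from the right end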